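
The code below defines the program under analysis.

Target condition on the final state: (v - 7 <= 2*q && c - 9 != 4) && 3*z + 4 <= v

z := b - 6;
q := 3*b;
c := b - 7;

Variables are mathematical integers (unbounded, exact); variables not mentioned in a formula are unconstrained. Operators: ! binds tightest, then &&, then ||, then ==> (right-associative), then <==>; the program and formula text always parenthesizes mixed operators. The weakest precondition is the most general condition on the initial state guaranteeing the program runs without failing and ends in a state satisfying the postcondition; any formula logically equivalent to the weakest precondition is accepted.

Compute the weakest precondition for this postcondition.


Working backward. After the program, the postcondition (v - 7 <= 2*q && c - 9 != 4) && 3*z + 4 <= v must hold; in canonical form it is v <= 2*q + 7 && c != 13 && 3*z <= v - 4.
Before c := b - 7: v <= 2*q + 7 && b != 20 && 3*z <= v - 4
Before q := 3*b: v <= 6*b + 7 && b != 20 && 3*z <= v - 4
Before z := b - 6: v <= 6*b + 7 && b != 20 && 3*b <= v + 14
Answer: WP = v <= 6*b + 7 && b != 20 && 3*b <= v + 14


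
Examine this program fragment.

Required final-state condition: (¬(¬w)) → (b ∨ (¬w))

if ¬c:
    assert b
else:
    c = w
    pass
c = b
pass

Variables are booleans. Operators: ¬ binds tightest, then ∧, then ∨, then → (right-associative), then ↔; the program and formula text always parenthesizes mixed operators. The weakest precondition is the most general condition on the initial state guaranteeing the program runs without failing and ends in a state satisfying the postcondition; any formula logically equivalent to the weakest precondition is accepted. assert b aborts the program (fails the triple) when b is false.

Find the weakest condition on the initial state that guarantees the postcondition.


Working backward. After the program, the postcondition (¬(¬w)) → (b ∨ (¬w)) must hold; in canonical form it is w → (b ∨ (¬w)).
Before skip: w → (b ∨ (¬w))
Before c := b: w → (b ∨ (¬w))
Then branch requires b ∧ (w → (b ∨ (¬w))); else branch requires w → (b ∨ (¬w)).
Before the if: ((¬c) → (b ∧ (w → (b ∨ (¬w))))) ∧ (c → (w → (b ∨ (¬w))))
Answer: WP = ((¬c) → (b ∧ (w → (b ∨ (¬w))))) ∧ (c → (w → (b ∨ (¬w))))


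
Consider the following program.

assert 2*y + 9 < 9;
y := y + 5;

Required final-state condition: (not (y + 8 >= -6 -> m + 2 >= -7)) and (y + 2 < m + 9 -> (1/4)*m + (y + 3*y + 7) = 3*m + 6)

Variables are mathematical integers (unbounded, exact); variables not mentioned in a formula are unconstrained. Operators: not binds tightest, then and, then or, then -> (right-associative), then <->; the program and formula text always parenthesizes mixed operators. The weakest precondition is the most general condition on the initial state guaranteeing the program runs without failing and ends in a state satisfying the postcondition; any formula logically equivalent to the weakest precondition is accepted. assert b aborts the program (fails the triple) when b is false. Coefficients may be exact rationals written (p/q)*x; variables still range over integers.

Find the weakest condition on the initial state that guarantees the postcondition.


Working backward. After the program, the postcondition (not (y + 8 >= -6 -> m + 2 >= -7)) and (y + 2 < m + 9 -> (1/4)*m + (y + 3*y + 7) = 3*m + 6) must hold; in canonical form it is (not (y >= -14 -> m >= -9)) and (y < m + 7 -> 4*y = (11/4)*m - 1).
Before y := y + 5: (not (y >= -19 -> m >= -9)) and (y < m + 2 -> 4*y = (11/4)*m - 21)
Before assert 2*y + 9 < 9: 2*y < 0 and (not (y >= -19 -> m >= -9)) and (y < m + 2 -> 4*y = (11/4)*m - 21)
Answer: WP = 2*y < 0 and (not (y >= -19 -> m >= -9)) and (y < m + 2 -> 4*y = (11/4)*m - 21)


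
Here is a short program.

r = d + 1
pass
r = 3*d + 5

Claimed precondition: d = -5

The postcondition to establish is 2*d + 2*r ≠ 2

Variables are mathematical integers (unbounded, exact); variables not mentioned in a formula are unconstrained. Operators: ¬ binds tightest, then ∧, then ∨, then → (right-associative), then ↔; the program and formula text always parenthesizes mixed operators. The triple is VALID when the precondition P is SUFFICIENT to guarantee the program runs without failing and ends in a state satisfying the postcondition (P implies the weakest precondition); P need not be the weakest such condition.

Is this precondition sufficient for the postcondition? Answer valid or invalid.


Working backward. After the program, 2*d + 2*r ≠ 2 must hold.
Before r := 3*d + 5: 8*d ≠ -8
Before skip: 8*d ≠ -8
Before r := d + 1: 8*d ≠ -8
The weakest precondition is 8*d ≠ -8.
Check whether d = -5 implies it.
Every state satisfying the precondition satisfies the weakest precondition: the implication holds.
Answer: valid


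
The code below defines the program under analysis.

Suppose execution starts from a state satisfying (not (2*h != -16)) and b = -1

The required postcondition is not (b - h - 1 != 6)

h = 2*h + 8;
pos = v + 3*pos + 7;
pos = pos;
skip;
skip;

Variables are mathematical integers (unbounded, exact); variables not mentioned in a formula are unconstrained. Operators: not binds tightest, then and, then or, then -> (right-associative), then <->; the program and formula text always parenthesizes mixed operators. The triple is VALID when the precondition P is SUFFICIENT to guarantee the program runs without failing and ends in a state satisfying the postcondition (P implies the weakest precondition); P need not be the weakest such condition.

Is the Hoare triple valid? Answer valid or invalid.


Working backward. After the program, the postcondition not (b - h - 1 != 6) must hold; in canonical form it is not (b != h + 7).
Before skip: not (b != h + 7)
Before skip: not (b != h + 7)
Before pos := pos: not (b != h + 7)
Before pos := v + 3*pos + 7: not (b != h + 7)
Before h := 2*h + 8: not (b != 2*h + 15)
The weakest precondition is not (b != 2*h + 15).
Check whether (not (2*h != -16)) and b = -1 implies it.
Every state satisfying the precondition satisfies the weakest precondition: the implication holds.
Answer: valid


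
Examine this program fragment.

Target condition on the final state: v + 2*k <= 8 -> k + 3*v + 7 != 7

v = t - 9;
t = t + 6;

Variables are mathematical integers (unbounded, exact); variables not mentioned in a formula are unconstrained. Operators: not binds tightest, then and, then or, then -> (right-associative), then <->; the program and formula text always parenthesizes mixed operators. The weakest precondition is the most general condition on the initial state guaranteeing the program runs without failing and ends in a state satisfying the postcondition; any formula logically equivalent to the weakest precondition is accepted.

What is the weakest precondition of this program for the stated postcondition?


Working backward. After the program, the postcondition v + 2*k <= 8 -> k + 3*v + 7 != 7 must hold; in canonical form it is 2*k + v <= 8 -> k + 3*v != 0.
Before t := t + 6: 2*k + v <= 8 -> k + 3*v != 0
Before v := t - 9: 2*k + t <= 17 -> k + 3*t != 27
Answer: WP = 2*k + t <= 17 -> k + 3*t != 27


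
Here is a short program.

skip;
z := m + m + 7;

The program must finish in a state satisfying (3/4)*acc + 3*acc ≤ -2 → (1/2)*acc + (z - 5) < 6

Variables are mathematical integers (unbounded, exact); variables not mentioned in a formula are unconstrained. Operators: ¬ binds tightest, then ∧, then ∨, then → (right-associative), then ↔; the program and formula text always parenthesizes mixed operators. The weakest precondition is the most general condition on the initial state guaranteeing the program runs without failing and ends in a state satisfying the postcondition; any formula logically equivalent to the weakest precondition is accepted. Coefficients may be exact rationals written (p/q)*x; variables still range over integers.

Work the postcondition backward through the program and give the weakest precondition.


Working backward. After the program, the postcondition (3/4)*acc + 3*acc ≤ -2 → (1/2)*acc + (z - 5) < 6 must hold; in canonical form it is (15/4)*acc ≤ -2 → (1/2)*acc + z < 11.
Before z := m + m + 7: (15/4)*acc ≤ -2 → (1/2)*acc + 2*m < 4
Before skip: (15/4)*acc ≤ -2 → (1/2)*acc + 2*m < 4
Answer: WP = (15/4)*acc ≤ -2 → (1/2)*acc + 2*m < 4


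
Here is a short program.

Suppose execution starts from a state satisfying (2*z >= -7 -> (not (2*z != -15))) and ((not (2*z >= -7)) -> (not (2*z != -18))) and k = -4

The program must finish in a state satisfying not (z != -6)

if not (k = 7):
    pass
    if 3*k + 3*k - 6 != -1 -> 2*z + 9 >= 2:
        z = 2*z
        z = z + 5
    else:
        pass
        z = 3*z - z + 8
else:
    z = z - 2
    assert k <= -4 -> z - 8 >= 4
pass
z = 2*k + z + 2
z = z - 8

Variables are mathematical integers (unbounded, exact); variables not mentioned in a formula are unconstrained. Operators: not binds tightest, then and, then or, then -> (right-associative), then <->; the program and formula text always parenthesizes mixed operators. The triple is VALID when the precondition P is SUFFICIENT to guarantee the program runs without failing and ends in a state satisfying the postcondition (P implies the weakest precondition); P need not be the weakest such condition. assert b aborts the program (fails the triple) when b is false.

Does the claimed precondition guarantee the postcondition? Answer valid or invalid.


Working backward. After the program, not (z != -6) must hold.
Before z := z - 8: not (z != 2)
Before z := 2*k + z + 2: not (2*k + z != 0)
Before skip: not (2*k + z != 0)
Then branch requires ((6*k != 5 -> 2*z >= -7) -> (not (2*k + 2*z != -5))) and ((not (6*k != 5 -> 2*z >= -7)) -> (not (2*k + 2*z != -8))); else branch requires (k <= -4 -> z >= 14) and (not (2*k + z != 2)).
Before the if: ((not (k = 7)) -> (((6*k != 5 -> 2*z >= -7) -> (not (2*k + 2*z != -5))) and ((not (6*k != 5 -> 2*z >= -7)) -> (not (2*k + 2*z != -8))))) and (k = 7 -> ((k <= -4 -> z >= 14) and (not (2*k + z != 2))))
The weakest precondition is ((not (k = 7)) -> (((6*k != 5 -> 2*z >= -7) -> (not (2*k + 2*z != -5))) and ((not (6*k != 5 -> 2*z >= -7)) -> (not (2*k + 2*z != -8))))) and (k = 7 -> ((k <= -4 -> z >= 14) and (not (2*k + z != 2)))).
Check whether (2*z >= -7 -> (not (2*z != -15))) and ((not (2*z >= -7)) -> (not (2*z != -18))) and k = -4 implies it.
Countermodel: at the initial state k = -4, z = -9, the precondition holds but the weakest precondition fails.
Answer: invalid


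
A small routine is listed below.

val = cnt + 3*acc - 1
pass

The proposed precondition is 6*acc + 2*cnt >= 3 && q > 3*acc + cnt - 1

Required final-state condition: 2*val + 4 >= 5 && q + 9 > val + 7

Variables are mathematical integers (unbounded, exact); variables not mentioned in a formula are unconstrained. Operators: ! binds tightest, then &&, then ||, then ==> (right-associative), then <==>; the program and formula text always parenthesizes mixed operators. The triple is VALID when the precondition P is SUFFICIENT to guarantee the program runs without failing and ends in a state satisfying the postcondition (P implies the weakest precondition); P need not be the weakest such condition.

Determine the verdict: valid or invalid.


Working backward. After the program, the postcondition 2*val + 4 >= 5 && q + 9 > val + 7 must hold; in canonical form it is 2*val >= 1 && q > val - 2.
Before skip: 2*val >= 1 && q > val - 2
Before val := cnt + 3*acc - 1: 6*acc + 2*cnt >= 3 && q > 3*acc + cnt - 3
The weakest precondition is 6*acc + 2*cnt >= 3 && q > 3*acc + cnt - 3.
Check whether 6*acc + 2*cnt >= 3 && q > 3*acc + cnt - 1 implies it.
Every state satisfying the precondition satisfies the weakest precondition: the implication holds.
Answer: valid


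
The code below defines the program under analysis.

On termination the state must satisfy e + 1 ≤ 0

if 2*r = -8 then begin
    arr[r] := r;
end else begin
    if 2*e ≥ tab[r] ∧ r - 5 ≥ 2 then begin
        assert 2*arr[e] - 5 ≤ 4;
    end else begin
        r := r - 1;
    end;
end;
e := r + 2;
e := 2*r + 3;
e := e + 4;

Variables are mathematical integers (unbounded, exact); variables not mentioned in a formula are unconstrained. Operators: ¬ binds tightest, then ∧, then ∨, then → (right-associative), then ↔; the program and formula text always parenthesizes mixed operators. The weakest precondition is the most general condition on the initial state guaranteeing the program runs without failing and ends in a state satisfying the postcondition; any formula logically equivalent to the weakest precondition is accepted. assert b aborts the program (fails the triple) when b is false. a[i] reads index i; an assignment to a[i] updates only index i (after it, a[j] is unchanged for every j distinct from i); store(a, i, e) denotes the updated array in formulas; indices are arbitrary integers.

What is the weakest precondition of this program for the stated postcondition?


Working backward. After the program, the postcondition e + 1 ≤ 0 must hold; in canonical form it is e ≤ -1.
Before e := e + 4: e ≤ -5
Before e := 2*r + 3: 2*r ≤ -8
Before e := r + 2: 2*r ≤ -8
Then branch requires 2*r ≤ -8; else branch requires ((2*e ≥ tab[r] ∧ r ≥ 7) → (2*arr[e] ≤ 9 ∧ 2*r ≤ -8)) ∧ ((¬(2*e ≥ tab[r] ∧ r ≥ 7)) → 2*r ≤ -6).
Before the if: (2*r = -8 → 2*r ≤ -8) ∧ ((¬(2*r = -8)) → (((2*e ≥ tab[r] ∧ r ≥ 7) → (2*arr[e] ≤ 9 ∧ 2*r ≤ -8)) ∧ ((¬(2*e ≥ tab[r] ∧ r ≥ 7)) → 2*r ≤ -6)))
Answer: WP = (2*r = -8 → 2*r ≤ -8) ∧ ((¬(2*r = -8)) → (((2*e ≥ tab[r] ∧ r ≥ 7) → (2*arr[e] ≤ 9 ∧ 2*r ≤ -8)) ∧ ((¬(2*e ≥ tab[r] ∧ r ≥ 7)) → 2*r ≤ -6)))


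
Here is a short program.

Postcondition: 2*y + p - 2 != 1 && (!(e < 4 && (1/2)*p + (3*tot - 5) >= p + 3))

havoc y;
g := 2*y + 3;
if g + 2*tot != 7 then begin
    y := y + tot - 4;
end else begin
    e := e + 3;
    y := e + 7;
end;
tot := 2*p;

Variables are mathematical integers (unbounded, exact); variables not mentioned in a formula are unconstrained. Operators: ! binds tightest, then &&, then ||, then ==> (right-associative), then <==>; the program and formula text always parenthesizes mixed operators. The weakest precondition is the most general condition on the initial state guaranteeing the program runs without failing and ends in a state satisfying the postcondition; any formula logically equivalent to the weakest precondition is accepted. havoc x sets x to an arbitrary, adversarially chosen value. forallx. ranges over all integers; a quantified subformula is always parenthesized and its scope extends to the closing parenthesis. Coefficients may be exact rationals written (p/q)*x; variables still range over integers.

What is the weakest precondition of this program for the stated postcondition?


Working backward. After the program, the postcondition 2*y + p - 2 != 1 && (!(e < 4 && (1/2)*p + (3*tot - 5) >= p + 3)) must hold; in canonical form it is p + 2*y != 3 && (!(e < 4 && 3*tot >= (1/2)*p + 8)).
Before tot := 2*p: p + 2*y != 3 && (!(e < 4 && (11/2)*p >= 8))
Then branch requires p + 2*tot + 2*y != 11 && (!(e < 4 && (11/2)*p >= 8)); else branch requires 2*e + p != -17 && (!(e < 1 && (11/2)*p >= 8)).
Before the if: (g + 2*tot != 7 ==> (p + 2*tot + 2*y != 11 && (!(e < 4 && (11/2)*p >= 8)))) && ((!(g + 2*tot != 7)) ==> (2*e + p != -17 && (!(e < 1 && (11/2)*p >= 8))))
Before g := 2*y + 3: (2*tot + 2*y != 4 ==> (p + 2*tot + 2*y != 11 && (!(e < 4 && (11/2)*p >= 8)))) && ((!(2*tot + 2*y != 4)) ==> (2*e + p != -17 && (!(e < 1 && (11/2)*p >= 8))))
Before havoc y: forall y_1. ((2*tot + 2*y_1 != 4 ==> (p + 2*tot + 2*y_1 != 11 && (!(e < 4 && (11/2)*p >= 8)))) && ((!(2*tot + 2*y_1 != 4)) ==> (2*e + p != -17 && (!(e < 1 && (11/2)*p >= 8)))))
Answer: WP = forall y_1. ((2*tot + 2*y_1 != 4 ==> (p + 2*tot + 2*y_1 != 11 && (!(e < 4 && (11/2)*p >= 8)))) && ((!(2*tot + 2*y_1 != 4)) ==> (2*e + p != -17 && (!(e < 1 && (11/2)*p >= 8)))))


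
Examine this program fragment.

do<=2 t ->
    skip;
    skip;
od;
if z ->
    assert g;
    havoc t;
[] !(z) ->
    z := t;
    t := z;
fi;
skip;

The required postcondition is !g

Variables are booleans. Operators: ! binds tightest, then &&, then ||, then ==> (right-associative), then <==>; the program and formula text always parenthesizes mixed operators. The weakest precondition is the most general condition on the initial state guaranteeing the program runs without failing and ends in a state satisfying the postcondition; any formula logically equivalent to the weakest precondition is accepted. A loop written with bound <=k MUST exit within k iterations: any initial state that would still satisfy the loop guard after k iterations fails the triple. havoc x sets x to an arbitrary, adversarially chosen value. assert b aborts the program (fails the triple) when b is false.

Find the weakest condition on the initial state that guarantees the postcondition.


Working backward. After the program, !g must hold.
Before skip: !g
Then branch requires false; else branch requires !g.
Before the if: (!z) && ((!z) ==> (!g))
Before the loop (bound <=2), unroll the exhaustion recursion (WP_0 = exit-now case; WP_j = one more guarded iteration, up to j = 2):
  WP_0: (!t) && (!z) && ((!z) ==> (!g))
  WP_1: (t ==> ((!t) && (!z) && ((!z) ==> (!g)))) && ((!t) ==> ((!z) && ((!z) ==> (!g))))
  WP_2: (t ==> ((t ==> ((!t) && (!z) && ((!z) ==> (!g)))) && ((!t) ==> ((!z) && ((!z) ==> (!g)))))) && ((!t) ==> ((!z) && ((!z) ==> (!g))))
So before the loop: (t ==> ((t ==> ((!t) && (!z) && ((!z) ==> (!g)))) && ((!t) ==> ((!z) && ((!z) ==> (!g)))))) && ((!t) ==> ((!z) && ((!z) ==> (!g))))
Answer: WP = (t ==> ((t ==> ((!t) && (!z) && ((!z) ==> (!g)))) && ((!t) ==> ((!z) && ((!z) ==> (!g)))))) && ((!t) ==> ((!z) && ((!z) ==> (!g))))


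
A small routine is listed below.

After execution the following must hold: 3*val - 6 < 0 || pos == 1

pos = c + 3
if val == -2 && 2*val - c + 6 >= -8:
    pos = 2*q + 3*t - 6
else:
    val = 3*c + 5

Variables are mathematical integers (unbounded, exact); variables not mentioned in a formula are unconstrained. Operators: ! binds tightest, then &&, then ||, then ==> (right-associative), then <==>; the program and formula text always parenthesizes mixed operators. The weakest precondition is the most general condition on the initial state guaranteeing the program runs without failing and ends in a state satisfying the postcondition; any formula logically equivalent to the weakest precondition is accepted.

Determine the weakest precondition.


Working backward. After the program, the postcondition 3*val - 6 < 0 || pos == 1 must hold; in canonical form it is 3*val < 6 || pos == 1.
Then branch requires 3*val < 6 || 2*q + 3*t == 7; else branch requires 9*c < -9 || pos == 1.
Before the if: ((val == -2 && 2*val >= c - 14) ==> (3*val < 6 || 2*q + 3*t == 7)) && ((!(val == -2 && 2*val >= c - 14)) ==> (9*c < -9 || pos == 1))
Before pos := c + 3: ((val == -2 && 2*val >= c - 14) ==> (3*val < 6 || 2*q + 3*t == 7)) && ((!(val == -2 && 2*val >= c - 14)) ==> (9*c < -9 || c == -2))
Answer: WP = ((val == -2 && 2*val >= c - 14) ==> (3*val < 6 || 2*q + 3*t == 7)) && ((!(val == -2 && 2*val >= c - 14)) ==> (9*c < -9 || c == -2))


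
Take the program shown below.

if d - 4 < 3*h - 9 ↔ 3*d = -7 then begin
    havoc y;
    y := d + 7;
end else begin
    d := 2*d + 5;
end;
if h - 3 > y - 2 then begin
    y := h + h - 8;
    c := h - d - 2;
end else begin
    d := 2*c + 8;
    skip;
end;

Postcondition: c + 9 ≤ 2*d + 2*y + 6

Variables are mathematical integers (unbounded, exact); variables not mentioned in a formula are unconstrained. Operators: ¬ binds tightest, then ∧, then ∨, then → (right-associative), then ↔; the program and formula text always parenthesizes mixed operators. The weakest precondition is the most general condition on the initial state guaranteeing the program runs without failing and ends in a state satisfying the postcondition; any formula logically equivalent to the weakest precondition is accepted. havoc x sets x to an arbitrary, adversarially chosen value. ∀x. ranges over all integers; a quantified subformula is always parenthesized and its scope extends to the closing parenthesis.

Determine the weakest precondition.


Working backward. After the program, the postcondition c + 9 ≤ 2*d + 2*y + 6 must hold; in canonical form it is c ≤ 2*d + 2*y - 3.
Then branch requires 3*d + 3*h ≥ 17; else branch requires 3*c + 2*y ≥ -13.
Before the if: (h > y + 1 → 3*d + 3*h ≥ 17) ∧ ((¬(h > y + 1)) → 3*c + 2*y ≥ -13)
Then branch requires (h > d + 8 → 3*d + 3*h ≥ 17) ∧ ((¬(h > d + 8)) → 3*c + 2*d ≥ -27); else branch requires (h > y + 1 → 6*d + 3*h ≥ 2) ∧ ((¬(h > y + 1)) → 3*c + 2*y ≥ -13).
Before the if: ((d < 3*h - 5 ↔ 3*d = -7) → ((h > d + 8 → 3*d + 3*h ≥ 17) ∧ ((¬(h > d + 8)) → 3*c + 2*d ≥ -27))) ∧ ((¬(d < 3*h - 5 ↔ 3*d = -7)) → ((h > y + 1 → 6*d + 3*h ≥ 2) ∧ ((¬(h > y + 1)) → 3*c + 2*y ≥ -13)))
Answer: WP = ((d < 3*h - 5 ↔ 3*d = -7) → ((h > d + 8 → 3*d + 3*h ≥ 17) ∧ ((¬(h > d + 8)) → 3*c + 2*d ≥ -27))) ∧ ((¬(d < 3*h - 5 ↔ 3*d = -7)) → ((h > y + 1 → 6*d + 3*h ≥ 2) ∧ ((¬(h > y + 1)) → 3*c + 2*y ≥ -13)))


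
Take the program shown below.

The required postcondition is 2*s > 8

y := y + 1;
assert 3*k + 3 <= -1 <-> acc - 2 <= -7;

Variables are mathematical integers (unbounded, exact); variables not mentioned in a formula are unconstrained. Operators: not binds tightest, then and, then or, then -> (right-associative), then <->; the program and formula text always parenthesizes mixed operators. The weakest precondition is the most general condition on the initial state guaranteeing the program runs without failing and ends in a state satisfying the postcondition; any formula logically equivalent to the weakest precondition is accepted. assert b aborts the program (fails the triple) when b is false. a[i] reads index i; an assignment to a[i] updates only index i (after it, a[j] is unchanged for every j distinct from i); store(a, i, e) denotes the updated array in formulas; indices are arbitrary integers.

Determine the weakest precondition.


Working backward. After the program, 2*s > 8 must hold.
Before assert 3*k + 3 <= -1 <-> acc - 2 <= -7: (3*k <= -4 <-> acc <= -5) and 2*s > 8
Before y := y + 1: (3*k <= -4 <-> acc <= -5) and 2*s > 8
Answer: WP = (3*k <= -4 <-> acc <= -5) and 2*s > 8


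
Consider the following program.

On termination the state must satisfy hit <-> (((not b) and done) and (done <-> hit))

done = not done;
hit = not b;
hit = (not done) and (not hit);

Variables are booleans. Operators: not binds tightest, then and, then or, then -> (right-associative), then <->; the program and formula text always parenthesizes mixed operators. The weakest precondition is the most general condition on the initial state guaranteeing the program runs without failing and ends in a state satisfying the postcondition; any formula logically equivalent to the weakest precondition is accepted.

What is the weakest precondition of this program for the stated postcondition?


Working backward. After the program, the postcondition hit <-> (((not b) and done) and (done <-> hit)) must hold; in canonical form it is hit <-> ((not b) and done and (done <-> hit)).
Before hit := (not done) and (not hit): ((not done) and (not hit)) <-> ((not b) and done and (done <-> ((not done) and (not hit))))
Before hit := not b: ((not done) and b) <-> ((not b) and done and (done <-> ((not done) and b)))
Before done := not done: (done and b) <-> ((not b) and (not done) and ((not done) <-> (done and b)))
Answer: WP = (done and b) <-> ((not b) and (not done) and ((not done) <-> (done and b)))


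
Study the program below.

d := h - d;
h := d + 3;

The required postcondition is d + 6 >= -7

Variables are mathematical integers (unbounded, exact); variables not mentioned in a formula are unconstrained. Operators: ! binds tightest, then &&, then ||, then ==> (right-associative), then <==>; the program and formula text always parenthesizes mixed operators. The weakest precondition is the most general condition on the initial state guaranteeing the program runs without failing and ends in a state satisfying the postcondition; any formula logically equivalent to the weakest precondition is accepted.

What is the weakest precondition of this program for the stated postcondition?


Working backward. After the program, the postcondition d + 6 >= -7 must hold; in canonical form it is d >= -13.
Before h := d + 3: d >= -13
Before d := h - d: h >= d - 13
Answer: WP = h >= d - 13


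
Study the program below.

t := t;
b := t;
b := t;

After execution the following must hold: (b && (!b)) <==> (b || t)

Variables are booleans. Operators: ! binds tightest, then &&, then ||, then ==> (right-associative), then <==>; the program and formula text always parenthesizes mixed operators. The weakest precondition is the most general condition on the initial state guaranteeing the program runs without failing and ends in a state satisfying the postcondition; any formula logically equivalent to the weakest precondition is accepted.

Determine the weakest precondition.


Working backward. After the program, the postcondition (b && (!b)) <==> (b || t) must hold; in canonical form it is !(b || t).
Before b := t: !t
Before b := t: !t
Before t := t: !t
Answer: WP = !t


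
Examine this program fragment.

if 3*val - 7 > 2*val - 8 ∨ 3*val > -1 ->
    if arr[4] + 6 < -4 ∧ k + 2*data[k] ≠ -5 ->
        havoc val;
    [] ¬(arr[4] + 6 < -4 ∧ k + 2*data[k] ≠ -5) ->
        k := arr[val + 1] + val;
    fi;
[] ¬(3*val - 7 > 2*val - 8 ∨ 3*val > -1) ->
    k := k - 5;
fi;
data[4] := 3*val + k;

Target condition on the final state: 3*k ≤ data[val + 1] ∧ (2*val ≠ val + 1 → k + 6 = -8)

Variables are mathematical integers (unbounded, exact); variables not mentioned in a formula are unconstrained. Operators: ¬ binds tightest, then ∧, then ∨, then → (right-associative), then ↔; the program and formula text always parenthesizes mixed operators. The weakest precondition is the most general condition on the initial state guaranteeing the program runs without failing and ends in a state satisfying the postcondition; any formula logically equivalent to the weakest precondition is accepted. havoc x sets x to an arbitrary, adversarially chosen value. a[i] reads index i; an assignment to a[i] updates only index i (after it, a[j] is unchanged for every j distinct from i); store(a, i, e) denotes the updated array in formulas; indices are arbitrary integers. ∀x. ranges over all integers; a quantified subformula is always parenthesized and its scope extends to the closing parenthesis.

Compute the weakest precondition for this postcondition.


Working backward. After the program, the postcondition 3*k ≤ data[val + 1] ∧ (2*val ≠ val + 1 → k + 6 = -8) must hold; in canonical form it is 3*k ≤ data[val + 1] ∧ (val ≠ 1 → k = -14).
Before data[4] := 3*val + k: 3*k ≤ store(data, 4, k + 3*val)[val + 1] ∧ (val ≠ 1 → k = -14)
Then branch requires ((arr[4] < -10 ∧ 2*data[k] + k ≠ -5) → (∀val_1. (3*k ≤ store(data, 4, k + 3*val_1)[val_1 + 1] ∧ (val_1 ≠ 1 → k = -14)))) ∧ ((¬(arr[4] < -10 ∧ 2*data[k] + k ≠ -5)) → (3*arr[val + 1] + 3*val ≤ store(data, 4, arr[val + 1] + 4*val)[val + 1] ∧ (val ≠ 1 → arr[val + 1] + val = -14))); else branch requires 3*k ≤ store(data, 4, k + 3*val - 5)[val + 1] + 15 ∧ (val ≠ 1 → k = -9).
Before the if: ((val > -1 ∨ 3*val > -1) → (((arr[4] < -10 ∧ 2*data[k] + k ≠ -5) → (∀val_1. (3*k ≤ store(data, 4, k + 3*val_1)[val_1 + 1] ∧ (val_1 ≠ 1 → k = -14)))) ∧ ((¬(arr[4] < -10 ∧ 2*data[k] + k ≠ -5)) → (3*arr[val + 1] + 3*val ≤ store(data, 4, arr[val + 1] + 4*val)[val + 1] ∧ (val ≠ 1 → arr[val + 1] + val = -14))))) ∧ ((¬(val > -1 ∨ 3*val > -1)) → (3*k ≤ store(data, 4, k + 3*val - 5)[val + 1] + 15 ∧ (val ≠ 1 → k = -9)))
Answer: WP = ((val > -1 ∨ 3*val > -1) → (((arr[4] < -10 ∧ 2*data[k] + k ≠ -5) → (∀val_1. (3*k ≤ store(data, 4, k + 3*val_1)[val_1 + 1] ∧ (val_1 ≠ 1 → k = -14)))) ∧ ((¬(arr[4] < -10 ∧ 2*data[k] + k ≠ -5)) → (3*arr[val + 1] + 3*val ≤ store(data, 4, arr[val + 1] + 4*val)[val + 1] ∧ (val ≠ 1 → arr[val + 1] + val = -14))))) ∧ ((¬(val > -1 ∨ 3*val > -1)) → (3*k ≤ store(data, 4, k + 3*val - 5)[val + 1] + 15 ∧ (val ≠ 1 → k = -9)))


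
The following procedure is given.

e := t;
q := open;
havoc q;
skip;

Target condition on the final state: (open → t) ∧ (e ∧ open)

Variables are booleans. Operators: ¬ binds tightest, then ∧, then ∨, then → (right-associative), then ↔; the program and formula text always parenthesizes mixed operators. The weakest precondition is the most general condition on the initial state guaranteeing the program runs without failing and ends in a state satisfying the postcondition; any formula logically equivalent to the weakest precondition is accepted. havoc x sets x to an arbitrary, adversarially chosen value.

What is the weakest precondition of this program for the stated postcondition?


Working backward. After the program, the postcondition (open → t) ∧ (e ∧ open) must hold; in canonical form it is (open → t) ∧ e ∧ open.
Before skip: (open → t) ∧ e ∧ open
Before havoc q: (open → t) ∧ e ∧ open
Before q := open: (open → t) ∧ e ∧ open
Before e := t: (open → t) ∧ t ∧ open
Answer: WP = (open → t) ∧ t ∧ open


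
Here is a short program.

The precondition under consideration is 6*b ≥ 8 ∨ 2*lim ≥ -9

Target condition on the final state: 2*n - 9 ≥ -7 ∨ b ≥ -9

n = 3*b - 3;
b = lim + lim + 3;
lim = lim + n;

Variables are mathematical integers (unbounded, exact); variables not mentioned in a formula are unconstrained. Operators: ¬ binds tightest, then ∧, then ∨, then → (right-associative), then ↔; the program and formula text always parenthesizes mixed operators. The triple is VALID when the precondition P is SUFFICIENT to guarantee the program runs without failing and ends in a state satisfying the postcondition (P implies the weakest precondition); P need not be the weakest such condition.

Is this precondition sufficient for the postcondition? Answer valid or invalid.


Working backward. After the program, the postcondition 2*n - 9 ≥ -7 ∨ b ≥ -9 must hold; in canonical form it is 2*n ≥ 2 ∨ b ≥ -9.
Before lim := lim + n: 2*n ≥ 2 ∨ b ≥ -9
Before b := lim + lim + 3: 2*n ≥ 2 ∨ 2*lim ≥ -12
Before n := 3*b - 3: 6*b ≥ 8 ∨ 2*lim ≥ -12
The weakest precondition is 6*b ≥ 8 ∨ 2*lim ≥ -12.
Check whether 6*b ≥ 8 ∨ 2*lim ≥ -9 implies it.
Every state satisfying the precondition satisfies the weakest precondition: the implication holds.
Answer: valid


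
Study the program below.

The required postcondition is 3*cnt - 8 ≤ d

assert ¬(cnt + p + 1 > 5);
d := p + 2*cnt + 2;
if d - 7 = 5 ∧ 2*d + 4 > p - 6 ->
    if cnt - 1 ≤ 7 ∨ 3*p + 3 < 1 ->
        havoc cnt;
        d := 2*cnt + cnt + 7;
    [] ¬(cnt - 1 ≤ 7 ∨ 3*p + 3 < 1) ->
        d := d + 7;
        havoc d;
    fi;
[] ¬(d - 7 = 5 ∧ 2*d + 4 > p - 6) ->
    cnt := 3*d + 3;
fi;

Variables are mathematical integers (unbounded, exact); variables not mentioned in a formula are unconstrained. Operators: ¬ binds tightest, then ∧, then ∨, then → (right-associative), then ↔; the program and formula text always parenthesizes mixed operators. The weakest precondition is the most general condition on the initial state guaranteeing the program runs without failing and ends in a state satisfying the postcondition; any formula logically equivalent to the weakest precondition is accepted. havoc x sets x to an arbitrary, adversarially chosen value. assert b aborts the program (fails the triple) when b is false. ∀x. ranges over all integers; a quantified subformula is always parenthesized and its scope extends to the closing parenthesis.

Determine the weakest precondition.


Working backward. After the program, the postcondition 3*cnt - 8 ≤ d must hold; in canonical form it is 3*cnt ≤ d + 8.
Then branch requires (¬(cnt ≤ 8 ∨ 3*p < -2)) → (∀d_1. 3*cnt ≤ d_1 + 8); else branch requires 8*d ≤ -1.
Before the if: ((d = 12 ∧ 2*d > p - 10) → ((¬(cnt ≤ 8 ∨ 3*p < -2)) → (∀d_1. 3*cnt ≤ d_1 + 8))) ∧ ((¬(d = 12 ∧ 2*d > p - 10)) → 8*d ≤ -1)
Before d := p + 2*cnt + 2: ((2*cnt + p = 10 ∧ 4*cnt + p > -14) → ((¬(cnt ≤ 8 ∨ 3*p < -2)) → (∀d_1. 3*cnt ≤ d_1 + 8))) ∧ ((¬(2*cnt + p = 10 ∧ 4*cnt + p > -14)) → 16*cnt + 8*p ≤ -17)
Before assert ¬(cnt + p + 1 > 5): (¬(cnt + p > 4)) ∧ ((2*cnt + p = 10 ∧ 4*cnt + p > -14) → ((¬(cnt ≤ 8 ∨ 3*p < -2)) → (∀d_1. 3*cnt ≤ d_1 + 8))) ∧ ((¬(2*cnt + p = 10 ∧ 4*cnt + p > -14)) → 16*cnt + 8*p ≤ -17)
Answer: WP = (¬(cnt + p > 4)) ∧ ((2*cnt + p = 10 ∧ 4*cnt + p > -14) → ((¬(cnt ≤ 8 ∨ 3*p < -2)) → (∀d_1. 3*cnt ≤ d_1 + 8))) ∧ ((¬(2*cnt + p = 10 ∧ 4*cnt + p > -14)) → 16*cnt + 8*p ≤ -17)


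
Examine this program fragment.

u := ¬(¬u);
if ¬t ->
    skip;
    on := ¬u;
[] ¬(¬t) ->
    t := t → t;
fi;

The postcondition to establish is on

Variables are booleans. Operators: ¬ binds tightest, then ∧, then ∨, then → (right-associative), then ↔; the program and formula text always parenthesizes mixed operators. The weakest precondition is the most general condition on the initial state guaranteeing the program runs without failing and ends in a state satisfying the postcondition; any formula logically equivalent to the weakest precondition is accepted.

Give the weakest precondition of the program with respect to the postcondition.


Working backward. After the program, on must hold.
Then branch requires ¬u; else branch requires on.
Before the if: ((¬t) → (¬u)) ∧ (t → on)
Before u := ¬(¬u): ((¬t) → (¬u)) ∧ (t → on)
Answer: WP = ((¬t) → (¬u)) ∧ (t → on)


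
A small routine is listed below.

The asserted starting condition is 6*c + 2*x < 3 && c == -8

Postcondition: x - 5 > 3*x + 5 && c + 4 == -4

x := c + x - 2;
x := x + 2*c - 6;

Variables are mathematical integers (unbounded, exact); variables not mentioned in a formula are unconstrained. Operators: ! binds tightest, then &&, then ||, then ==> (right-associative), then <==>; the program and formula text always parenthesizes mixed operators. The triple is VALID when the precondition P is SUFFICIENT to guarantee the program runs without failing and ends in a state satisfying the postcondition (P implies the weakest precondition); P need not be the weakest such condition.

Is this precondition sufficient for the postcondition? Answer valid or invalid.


Working backward. After the program, the postcondition x - 5 > 3*x + 5 && c + 4 == -4 must hold; in canonical form it is 2*x < -10 && c == -8.
Before x := x + 2*c - 6: 4*c + 2*x < 2 && c == -8
Before x := c + x - 2: 6*c + 2*x < 6 && c == -8
The weakest precondition is 6*c + 2*x < 6 && c == -8.
Check whether 6*c + 2*x < 3 && c == -8 implies it.
Every state satisfying the precondition satisfies the weakest precondition: the implication holds.
Answer: valid


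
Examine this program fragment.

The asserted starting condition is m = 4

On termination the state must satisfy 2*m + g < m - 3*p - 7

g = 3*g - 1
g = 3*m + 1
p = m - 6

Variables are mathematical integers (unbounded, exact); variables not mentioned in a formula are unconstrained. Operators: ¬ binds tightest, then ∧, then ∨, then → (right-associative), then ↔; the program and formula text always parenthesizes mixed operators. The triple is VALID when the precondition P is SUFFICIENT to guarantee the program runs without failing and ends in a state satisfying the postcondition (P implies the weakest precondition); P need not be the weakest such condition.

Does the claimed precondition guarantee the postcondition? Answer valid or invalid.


Working backward. After the program, the postcondition 2*m + g < m - 3*p - 7 must hold; in canonical form it is g + m + 3*p < -7.
Before p := m - 6: g + 4*m < 11
Before g := 3*m + 1: 7*m < 10
Before g := 3*g - 1: 7*m < 10
The weakest precondition is 7*m < 10.
Check whether m = 4 implies it.
Countermodel: at the initial state m = 4, the precondition holds but the weakest precondition fails.
Answer: invalid


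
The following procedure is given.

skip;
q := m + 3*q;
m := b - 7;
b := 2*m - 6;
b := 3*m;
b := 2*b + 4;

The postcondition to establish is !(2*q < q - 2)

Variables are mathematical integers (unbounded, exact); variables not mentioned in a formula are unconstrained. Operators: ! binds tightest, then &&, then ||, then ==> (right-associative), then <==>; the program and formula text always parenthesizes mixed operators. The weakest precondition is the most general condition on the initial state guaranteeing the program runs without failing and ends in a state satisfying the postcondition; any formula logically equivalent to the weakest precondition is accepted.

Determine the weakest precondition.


Working backward. After the program, the postcondition !(2*q < q - 2) must hold; in canonical form it is !(q < -2).
Before b := 2*b + 4: !(q < -2)
Before b := 3*m: !(q < -2)
Before b := 2*m - 6: !(q < -2)
Before m := b - 7: !(q < -2)
Before q := m + 3*q: !(m + 3*q < -2)
Before skip: !(m + 3*q < -2)
Answer: WP = !(m + 3*q < -2)


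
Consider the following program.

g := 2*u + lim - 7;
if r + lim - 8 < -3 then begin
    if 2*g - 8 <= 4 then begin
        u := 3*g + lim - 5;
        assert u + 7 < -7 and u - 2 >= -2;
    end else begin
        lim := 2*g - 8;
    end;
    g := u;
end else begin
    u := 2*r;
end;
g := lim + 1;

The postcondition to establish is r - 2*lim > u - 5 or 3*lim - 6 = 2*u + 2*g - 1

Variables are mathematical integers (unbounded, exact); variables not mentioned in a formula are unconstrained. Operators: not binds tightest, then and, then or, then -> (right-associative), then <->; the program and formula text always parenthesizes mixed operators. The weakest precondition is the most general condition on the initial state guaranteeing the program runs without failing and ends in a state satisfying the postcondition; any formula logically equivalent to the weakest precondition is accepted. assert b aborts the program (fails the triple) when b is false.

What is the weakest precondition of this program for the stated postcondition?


Working backward. After the program, the postcondition r - 2*lim > u - 5 or 3*lim - 6 = 2*u + 2*g - 1 must hold; in canonical form it is r > 2*lim + u - 5 or 3*lim = 2*g + 2*u + 5.
Before g := lim + 1: r > 2*lim + u - 5 or lim = 2*u + 7
Then branch requires (2*g <= 12 -> (3*g + lim < -9 and 3*g + lim >= 5 and (r > 3*g + 3*lim - 10 or 6*g + lim = 3))) and ((not (2*g <= 12)) -> (r > 4*g + u - 21 or 2*g = 2*u + 15)); else branch requires 2*lim + r < 5 or lim = 4*r + 7.
Before the if: (lim + r < 5 -> ((2*g <= 12 -> (3*g + lim < -9 and 3*g + lim >= 5 and (r > 3*g + 3*lim - 10 or 6*g + lim = 3))) and ((not (2*g <= 12)) -> (r > 4*g + u - 21 or 2*g = 2*u + 15)))) and ((not (lim + r < 5)) -> (2*lim + r < 5 or lim = 4*r + 7))
Before g := 2*u + lim - 7: (lim + r < 5 -> ((2*lim + 4*u <= 26 -> (4*lim + 6*u < 12 and 4*lim + 6*u >= 26 and (r > 6*lim + 6*u - 31 or 7*lim + 12*u = 45))) and ((not (2*lim + 4*u <= 26)) -> (r > 4*lim + 9*u - 49 or 2*lim + 2*u = 29)))) and ((not (lim + r < 5)) -> (2*lim + r < 5 or lim = 4*r + 7))
Answer: WP = (lim + r < 5 -> ((2*lim + 4*u <= 26 -> (4*lim + 6*u < 12 and 4*lim + 6*u >= 26 and (r > 6*lim + 6*u - 31 or 7*lim + 12*u = 45))) and ((not (2*lim + 4*u <= 26)) -> (r > 4*lim + 9*u - 49 or 2*lim + 2*u = 29)))) and ((not (lim + r < 5)) -> (2*lim + r < 5 or lim = 4*r + 7))


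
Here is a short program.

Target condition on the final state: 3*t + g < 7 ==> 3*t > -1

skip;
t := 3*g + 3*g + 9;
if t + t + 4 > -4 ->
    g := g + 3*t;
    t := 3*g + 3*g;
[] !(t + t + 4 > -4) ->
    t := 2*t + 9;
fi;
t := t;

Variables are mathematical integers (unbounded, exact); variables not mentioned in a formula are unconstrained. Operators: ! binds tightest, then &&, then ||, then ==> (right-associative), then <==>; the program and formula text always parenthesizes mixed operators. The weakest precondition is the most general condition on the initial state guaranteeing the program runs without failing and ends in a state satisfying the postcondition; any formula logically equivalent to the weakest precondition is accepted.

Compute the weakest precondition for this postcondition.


Working backward. After the program, the postcondition 3*t + g < 7 ==> 3*t > -1 must hold; in canonical form it is g + 3*t < 7 ==> 3*t > -1.
Before t := t: g + 3*t < 7 ==> 3*t > -1
Then branch requires 19*g + 57*t < 7 ==> 18*g + 54*t > -1; else branch requires g + 6*t < -20 ==> 6*t > -28.
Before the if: (2*t > -8 ==> (19*g + 57*t < 7 ==> 18*g + 54*t > -1)) && ((!(2*t > -8)) ==> (g + 6*t < -20 ==> 6*t > -28))
Before t := 3*g + 3*g + 9: (12*g > -26 ==> (361*g < -506 ==> 342*g > -487)) && ((!(12*g > -26)) ==> (37*g < -74 ==> 36*g > -82))
Before skip: (12*g > -26 ==> (361*g < -506 ==> 342*g > -487)) && ((!(12*g > -26)) ==> (37*g < -74 ==> 36*g > -82))
Answer: WP = (12*g > -26 ==> (361*g < -506 ==> 342*g > -487)) && ((!(12*g > -26)) ==> (37*g < -74 ==> 36*g > -82))
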